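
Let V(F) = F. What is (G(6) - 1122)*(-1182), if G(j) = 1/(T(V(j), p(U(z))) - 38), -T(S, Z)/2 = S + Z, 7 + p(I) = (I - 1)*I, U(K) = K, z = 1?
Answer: 7957421/6 ≈ 1.3262e+6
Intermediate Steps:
p(I) = -7 + I*(-1 + I) (p(I) = -7 + (I - 1)*I = -7 + (-1 + I)*I = -7 + I*(-1 + I))
T(S, Z) = -2*S - 2*Z (T(S, Z) = -2*(S + Z) = -2*S - 2*Z)
G(j) = 1/(-24 - 2*j) (G(j) = 1/((-2*j - 2*(-7 + 1² - 1*1)) - 38) = 1/((-2*j - 2*(-7 + 1 - 1)) - 38) = 1/((-2*j - 2*(-7)) - 38) = 1/((-2*j + 14) - 38) = 1/((14 - 2*j) - 38) = 1/(-24 - 2*j))
(G(6) - 1122)*(-1182) = (-1/(24 + 2*6) - 1122)*(-1182) = (-1/(24 + 12) - 1122)*(-1182) = (-1/36 - 1122)*(-1182) = -40393/36*(-1182) = 7957421/6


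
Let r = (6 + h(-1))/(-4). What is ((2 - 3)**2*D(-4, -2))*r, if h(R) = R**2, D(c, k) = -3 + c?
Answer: 49/4 ≈ 12.250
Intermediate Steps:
r = -7/4 (r = (6 + (-1)**2)/(-4) = -(6 + 1)/4 = -1/4*7 = -7/4 ≈ -1.7500)
((2 - 3)**2*D(-4, -2))*r = ((2 - 3)**2*(-3 - 4))*(-7/4) = ((-1)**2*(-7))*(-7/4) = (1*(-7))*(-7/4) = -7*(-7/4) = 49/4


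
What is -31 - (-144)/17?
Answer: -383/17 ≈ -22.529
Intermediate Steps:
-31 - (-144)/17 = -31 - 6*(-24/17) = -31 + 144/17 = -383/17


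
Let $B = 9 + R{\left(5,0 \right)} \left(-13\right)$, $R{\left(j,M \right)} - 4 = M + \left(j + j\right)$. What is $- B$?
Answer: $173$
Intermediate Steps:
$R{\left(j,M \right)} = 4 + M + 2 j$ ($R{\left(j,M \right)} = 4 + \left(M + \left(j + j\right)\right) = 4 + \left(M + 2 j\right) = 4 + M + 2 j$)
$B = -173$ ($B = 9 + \left(4 + 0 + 2 \cdot 5\right) \left(-13\right) = 9 + \left(4 + 0 + 10\right) \left(-13\right) = 9 + 14 \left(-13\right) = 9 - 182 = -173$)
$- B = \left(-1\right) \left(-173\right) = 173$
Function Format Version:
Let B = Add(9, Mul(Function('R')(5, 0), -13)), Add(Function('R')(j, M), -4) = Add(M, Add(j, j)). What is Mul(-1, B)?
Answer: 173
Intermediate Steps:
Function('R')(j, M) = Add(4, M, Mul(2, j)) (Function('R')(j, M) = Add(4, Add(M, Add(j, j))) = Add(4, Add(M, Mul(2, j))) = Add(4, M, Mul(2, j)))
B = -173 (B = Add(9, Mul(Add(4, 0, Mul(2, 5)), -13)) = Add(9, Mul(Add(4, 0, 10), -13)) = Add(9, Mul(14, -13)) = Add(9, -182) = -173)
Mul(-1, B) = Mul(-1, -173) = 173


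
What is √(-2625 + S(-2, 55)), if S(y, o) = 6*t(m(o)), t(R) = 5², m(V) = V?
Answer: 15*I*√11 ≈ 49.749*I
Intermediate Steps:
t(R) = 25
S(y, o) = 150 (S(y, o) = 6*25 = 150)
√(-2625 + S(-2, 55)) = √(-2625 + 150) = √(-2475) = 15*I*√11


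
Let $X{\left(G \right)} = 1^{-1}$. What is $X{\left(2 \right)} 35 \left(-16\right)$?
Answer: $-560$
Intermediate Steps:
$X{\left(G \right)} = 1$
$X{\left(2 \right)} 35 \left(-16\right) = 1 \cdot 35 \left(-16\right) = 35 \left(-16\right) = -560$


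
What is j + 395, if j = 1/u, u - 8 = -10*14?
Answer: 52139/132 ≈ 394.99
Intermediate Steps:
u = -132 (u = 8 - 10*14 = 8 - 140 = -132)
j = -1/132 (j = 1/(-132) = -1/132 ≈ -0.0075758)
j + 395 = -1/132 + 395 = 52139/132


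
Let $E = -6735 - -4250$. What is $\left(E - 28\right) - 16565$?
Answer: $-19078$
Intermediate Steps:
$E = -2485$ ($E = -6735 + 4250 = -2485$)
$\left(E - 28\right) - 16565 = \left(-2485 - 28\right) - 16565 = -2513 - 16565 = -19078$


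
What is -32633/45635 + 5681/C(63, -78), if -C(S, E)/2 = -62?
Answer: 255205943/5658740 ≈ 45.099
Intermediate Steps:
C(S, E) = 124 (C(S, E) = -2*(-62) = 124)
-32633/45635 + 5681/C(63, -78) = -32633/45635 + 5681/124 = 255205943/5658740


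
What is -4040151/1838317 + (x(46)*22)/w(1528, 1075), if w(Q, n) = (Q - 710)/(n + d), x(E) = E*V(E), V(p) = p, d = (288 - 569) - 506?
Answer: 12321483527937/751871653 ≈ 16388.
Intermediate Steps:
d = -787 (d = -281 - 506 = -787)
x(E) = E² (x(E) = E*E = E²)
w(Q, n) = (-710 + Q)/(-787 + n) (w(Q, n) = (Q - 710)/(n - 787) = (-710 + Q)/(-787 + n))
-4040151/1838317 + (x(46)*22)/w(1528, 1075) = -4040151/1838317 + (46²*22)/(((-710 + 1528)/(-787 + 1075))) = -4040151*1/1838317 + (2116*22)/((818/288)) = -4040151/1838317 + 46552/(((1/288)*818)) = -4040151/1838317 + 46552/(409/144) = -4040151/1838317 + 46552*(144/409) = -4040151/1838317 + 6703488/409 = 12321483527937/751871653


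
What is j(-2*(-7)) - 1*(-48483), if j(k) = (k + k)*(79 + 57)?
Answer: 52291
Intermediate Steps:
j(k) = 272*k (j(k) = (2*k)*136 = 272*k)
j(-2*(-7)) - 1*(-48483) = 272*(-2*(-7)) - 1*(-48483) = 272*14 + 48483 = 3808 + 48483 = 52291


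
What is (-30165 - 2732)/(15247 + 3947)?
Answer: -32897/19194 ≈ -1.7139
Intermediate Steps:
(-30165 - 2732)/(15247 + 3947) = -32897/19194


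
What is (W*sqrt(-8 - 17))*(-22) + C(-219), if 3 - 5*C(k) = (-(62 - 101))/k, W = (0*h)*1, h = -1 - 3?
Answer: 232/365 ≈ 0.63562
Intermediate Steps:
h = -4
W = 0 (W = (0*(-4))*1 = 0*1 = 0)
C(k) = 3/5 - 39/(5*k) (C(k) = 3/5 - (-(62 - 101))/(5*k) = 3/5 - (-1*(-39))/(5*k) = 3/5 - 39/(5*k))
(W*sqrt(-8 - 17))*(-22) + C(-219) = (0*sqrt(-8 - 17))*(-22) + (3/5)*(-13 - 219)/(-219) = (0*sqrt(-25))*(-22) + (3/5)*(-1/219)*(-232) = (0*(5*I))*(-22) + 232/365 = 0*(-22) + 232/365 = 0 + 232/365 = 232/365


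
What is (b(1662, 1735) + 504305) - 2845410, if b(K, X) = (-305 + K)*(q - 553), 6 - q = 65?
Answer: -3171589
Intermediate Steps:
q = -59 (q = 6 - 1*65 = 6 - 65 = -59)
b(K, X) = 186660 - 612*K (b(K, X) = (-305 + K)*(-59 - 553) = (-305 + K)*(-612) = 186660 - 612*K)
(b(1662, 1735) + 504305) - 2845410 = ((186660 - 612*1662) + 504305) - 2845410 = ((186660 - 1017144) + 504305) - 2845410 = (-830484 + 504305) - 2845410 = -326179 - 2845410 = -3171589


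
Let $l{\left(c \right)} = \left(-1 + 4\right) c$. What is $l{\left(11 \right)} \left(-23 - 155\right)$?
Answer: $-5874$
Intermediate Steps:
$l{\left(c \right)} = 3 c$
$l{\left(11 \right)} \left(-23 - 155\right) = 3 \cdot 11 \left(-23 - 155\right) = 33 \left(-178\right) = -5874$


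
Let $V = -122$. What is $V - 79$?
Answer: $-201$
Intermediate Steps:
$V - 79 = -122 - 79 = -201$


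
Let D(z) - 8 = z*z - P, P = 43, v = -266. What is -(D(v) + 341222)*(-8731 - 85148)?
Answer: 38672796897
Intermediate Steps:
D(z) = -35 + z**2 (D(z) = 8 + (z*z - 1*43) = 8 + (z**2 - 43) = 8 + (-43 + z**2) = -35 + z**2)
-(D(v) + 341222)*(-8731 - 85148) = -((-35 + (-266)**2) + 341222)*(-8731 - 85148) = -((-35 + 70756) + 341222)*(-93879) = -(70721 + 341222)*(-93879) = -411943*(-93879) = -1*(-38672796897) = 38672796897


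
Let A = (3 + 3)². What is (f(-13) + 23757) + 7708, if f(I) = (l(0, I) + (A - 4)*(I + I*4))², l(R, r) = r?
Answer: 4412114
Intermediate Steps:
A = 36 (A = 6² = 36)
f(I) = 25921*I² (f(I) = (I + (36 - 4)*(I + I*4))² = (I + 32*(I + 4*I))² = (I + 32*(5*I))² = (I + 160*I)² = (161*I)² = 25921*I²)
(f(-13) + 23757) + 7708 = (25921*(-13)² + 23757) + 7708 = (25921*169 + 23757) + 7708 = (4380649 + 23757) + 7708 = 4404406 + 7708 = 4412114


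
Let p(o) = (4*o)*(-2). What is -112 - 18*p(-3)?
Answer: -544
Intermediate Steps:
p(o) = -8*o
-112 - 18*p(-3) = -112 - (-144)*(-3) = -112 - 18*24 = -112 - 432 = -544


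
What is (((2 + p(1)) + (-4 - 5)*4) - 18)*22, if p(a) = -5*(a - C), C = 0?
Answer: -1254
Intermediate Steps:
p(a) = -5*a (p(a) = -5*(a - 1*0) = -5*(a + 0) = -5*a)
(((2 + p(1)) + (-4 - 5)*4) - 18)*22 = (((2 - 5*1) + (-4 - 5)*4) - 18)*22 = (((2 - 5) - 9*4) - 18)*22 = ((-3 - 36) - 18)*22 = (-39 - 18)*22 = -57*22 = -1254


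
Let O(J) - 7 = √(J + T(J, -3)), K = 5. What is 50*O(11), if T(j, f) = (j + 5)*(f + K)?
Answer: 350 + 50*√43 ≈ 677.87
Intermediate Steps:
T(j, f) = (5 + f)*(5 + j) (T(j, f) = (j + 5)*(f + 5) = (5 + j)*(5 + f) = (5 + f)*(5 + j))
O(J) = 7 + √(10 + 3*J) (O(J) = 7 + √(J + (25 + 5*(-3) + 5*J - 3*J)) = 7 + √(J + (25 - 15 + 5*J - 3*J)) = 7 + √(J + (10 + 2*J)) = 7 + √(10 + 3*J))
50*O(11) = 50*(7 + √(10 + 3*11)) = 50*(7 + √(10 + 33)) = 50*(7 + √43) = 350 + 50*√43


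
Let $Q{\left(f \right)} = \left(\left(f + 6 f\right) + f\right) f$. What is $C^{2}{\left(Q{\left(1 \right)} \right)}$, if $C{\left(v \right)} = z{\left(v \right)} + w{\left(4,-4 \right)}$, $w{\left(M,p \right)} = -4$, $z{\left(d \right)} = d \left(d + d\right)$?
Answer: $15376$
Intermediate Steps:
$z{\left(d \right)} = 2 d^{2}$ ($z{\left(d \right)} = d 2 d = 2 d^{2}$)
$Q{\left(f \right)} = 8 f^{2}$ ($Q{\left(f \right)} = \left(7 f + f\right) f = 8 f f = 8 f^{2}$)
$C{\left(v \right)} = -4 + 2 v^{2}$ ($C{\left(v \right)} = 2 v^{2} - 4 = -4 + 2 v^{2}$)
$C^{2}{\left(Q{\left(1 \right)} \right)} = \left(-4 + 2 \left(8 \cdot 1^{2}\right)^{2}\right)^{2} = \left(-4 + 2 \left(8 \cdot 1\right)^{2}\right)^{2} = \left(-4 + 2 \cdot 8^{2}\right)^{2} = \left(-4 + 2 \cdot 64\right)^{2} = \left(-4 + 128\right)^{2} = 124^{2} = 15376$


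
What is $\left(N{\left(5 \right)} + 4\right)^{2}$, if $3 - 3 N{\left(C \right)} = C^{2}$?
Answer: $\frac{100}{9} \approx 11.111$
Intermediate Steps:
$N{\left(C \right)} = 1 - \frac{C^{2}}{3}$
$\left(N{\left(5 \right)} + 4\right)^{2} = \left(\left(1 - \frac{5^{2}}{3}\right) + 4\right)^{2} = \left(\left(1 - \frac{25}{3}\right) + 4\right)^{2} = \left(- \frac{22}{3} + 4\right)^{2} = \left(- \frac{10}{3}\right)^{2} = \frac{100}{9}$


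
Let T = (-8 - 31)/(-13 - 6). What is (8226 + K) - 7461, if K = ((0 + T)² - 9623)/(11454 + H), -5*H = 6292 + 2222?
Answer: 6723669415/8800458 ≈ 764.01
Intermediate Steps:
T = 39/19 (T = -39/(-19) = -39*(-1/19) = 39/19 ≈ 2.0526)
H = -8514/5 (H = -(6292 + 2222)/5 = -⅕*8514 = -8514/5 ≈ -1702.8)
K = -8680955/8800458 (K = ((0 + 39/19)² - 9623)/(11454 - 8514/5) = ((39/19)² - 9623)/(48756/5) = (1521/361 - 9623)*(5/48756) = -3472382/361*5/48756 = -8680955/8800458 ≈ -0.98642)
(8226 + K) - 7461 = (8226 - 8680955/8800458) - 7461 = 72383886553/8800458 - 7461 = 6723669415/8800458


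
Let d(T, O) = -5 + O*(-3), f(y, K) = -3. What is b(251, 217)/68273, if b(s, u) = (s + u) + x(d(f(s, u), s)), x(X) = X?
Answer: -290/68273 ≈ -0.0042477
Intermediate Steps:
d(T, O) = -5 - 3*O
b(s, u) = -5 + u - 2*s (b(s, u) = (s + u) + (-5 - 3*s) = -5 + u - 2*s)
b(251, 217)/68273 = (-5 + 217 - 2*251)/68273 = (-5 + 217 - 502)*(1/68273) = -290*1/68273 = -290/68273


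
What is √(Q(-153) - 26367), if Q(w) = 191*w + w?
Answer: I*√55743 ≈ 236.1*I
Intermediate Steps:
Q(w) = 192*w
√(Q(-153) - 26367) = √(192*(-153) - 26367) = √(-29376 - 26367) = √(-55743) = I*√55743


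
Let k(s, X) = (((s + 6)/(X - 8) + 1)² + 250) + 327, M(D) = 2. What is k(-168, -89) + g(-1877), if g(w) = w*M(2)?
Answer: -29825312/9409 ≈ -3169.9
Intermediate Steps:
k(s, X) = 577 + (1 + (6 + s)/(-8 + X))² (k(s, X) = (((6 + s)/(-8 + X) + 1)² + 250) + 327 = ((1 + (6 + s)/(-8 + X))² + 250) + 327 = (250 + (1 + (6 + s)/(-8 + X))²) + 327 = 577 + (1 + (6 + s)/(-8 + X))²)
g(w) = 2*w (g(w) = w*2 = 2*w)
k(-168, -89) + g(-1877) = (577 + (-2 - 89 - 168)²/(-8 - 89)²) + 2*(-1877) = (577 + (-259)²/(-97)²) - 3754 = (577 + (1/9409)*67081) - 3754 = (577 + 67081/9409) - 3754 = 5496074/9409 - 3754 = -29825312/9409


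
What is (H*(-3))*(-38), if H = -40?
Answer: -4560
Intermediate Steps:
(H*(-3))*(-38) = -40*(-3)*(-38) = 120*(-38) = -4560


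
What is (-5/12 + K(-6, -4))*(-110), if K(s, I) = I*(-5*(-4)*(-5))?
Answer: -263725/6 ≈ -43954.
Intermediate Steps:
K(s, I) = -100*I (K(s, I) = I*(20*(-5)) = I*(-100) = -100*I)
(-5/12 + K(-6, -4))*(-110) = (-5/12 - 100*(-4))*(-110) = (-5/12 + 400)*(-110) = (4795/12)*(-110) = -263725/6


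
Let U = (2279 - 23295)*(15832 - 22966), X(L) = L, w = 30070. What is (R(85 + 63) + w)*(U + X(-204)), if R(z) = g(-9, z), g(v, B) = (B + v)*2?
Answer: 4550013123120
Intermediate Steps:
g(v, B) = 2*B + 2*v
R(z) = -18 + 2*z (R(z) = 2*z + 2*(-9) = 2*z - 18 = -18 + 2*z)
U = 149928144 (U = -21016*(-7134) = 149928144)
(R(85 + 63) + w)*(U + X(-204)) = ((-18 + 2*(85 + 63)) + 30070)*(149928144 - 204) = ((-18 + 2*148) + 30070)*149927940 = ((-18 + 296) + 30070)*149927940 = (278 + 30070)*149927940 = 30348*149927940 = 4550013123120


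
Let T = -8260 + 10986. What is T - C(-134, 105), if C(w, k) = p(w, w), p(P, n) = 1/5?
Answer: 13629/5 ≈ 2725.8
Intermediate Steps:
p(P, n) = 1/5
T = 2726
C(w, k) = 1/5
T - C(-134, 105) = 2726 - 1*1/5 = 2726 - 1/5 = 13629/5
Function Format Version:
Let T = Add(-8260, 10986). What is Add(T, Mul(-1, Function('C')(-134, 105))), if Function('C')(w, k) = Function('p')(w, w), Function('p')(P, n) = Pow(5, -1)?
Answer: Rational(13629, 5) ≈ 2725.8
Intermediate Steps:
Function('p')(P, n) = Rational(1, 5)
T = 2726
Function('C')(w, k) = Rational(1, 5)
Add(T, Mul(-1, Function('C')(-134, 105))) = Add(2726, Mul(-1, Rational(1, 5))) = Add(2726, Rational(-1, 5)) = Rational(13629, 5)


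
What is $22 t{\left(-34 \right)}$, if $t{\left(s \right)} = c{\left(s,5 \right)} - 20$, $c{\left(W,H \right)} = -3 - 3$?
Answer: $-572$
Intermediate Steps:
$c{\left(W,H \right)} = -6$
$t{\left(s \right)} = -26$ ($t{\left(s \right)} = -6 - 20 = -26$)
$22 t{\left(-34 \right)} = 22 \left(-26\right) = -572$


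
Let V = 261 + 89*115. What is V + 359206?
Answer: 369702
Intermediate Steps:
V = 10496 (V = 261 + 10235 = 10496)
V + 359206 = 10496 + 359206 = 369702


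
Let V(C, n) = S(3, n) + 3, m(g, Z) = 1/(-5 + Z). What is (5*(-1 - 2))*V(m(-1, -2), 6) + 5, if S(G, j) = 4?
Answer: -100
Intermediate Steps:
V(C, n) = 7 (V(C, n) = 4 + 3 = 7)
(5*(-1 - 2))*V(m(-1, -2), 6) + 5 = (5*(-1 - 2))*7 + 5 = (5*(-3))*7 + 5 = -15*7 + 5 = -105 + 5 = -100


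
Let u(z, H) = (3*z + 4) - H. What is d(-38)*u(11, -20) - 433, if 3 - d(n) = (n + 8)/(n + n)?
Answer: -569/2 ≈ -284.50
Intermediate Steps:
d(n) = 3 - (8 + n)/(2*n) (d(n) = 3 - (n + 8)/(n + n) = 3 - (8 + n)/(2*n))
u(z, H) = 4 - H + 3*z (u(z, H) = (4 + 3*z) - H = 4 - H + 3*z)
d(-38)*u(11, -20) - 433 = (5/2 - 4/(-38))*(4 - 1*(-20) + 3*11) - 433 = (5/2 - 4*(-1/38))*(4 + 20 + 33) - 433 = (5/2 + 2/19)*57 - 433 = (99/38)*57 - 433 = 297/2 - 433 = -569/2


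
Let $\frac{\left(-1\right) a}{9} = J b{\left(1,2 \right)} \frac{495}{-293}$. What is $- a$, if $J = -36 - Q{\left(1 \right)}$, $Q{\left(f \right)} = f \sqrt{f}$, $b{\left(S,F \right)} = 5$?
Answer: $\frac{824175}{293} \approx 2812.9$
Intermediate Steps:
$Q{\left(f \right)} = f^{\frac{3}{2}}$
$J = -37$ ($J = -36 - 1^{\frac{3}{2}} = -36 - 1 = -37$)
$a = - \frac{824175}{293}$ ($a = - 9 \left(-37\right) 5 \frac{495}{-293} = - 9 \left(- 185 \cdot 495 \left(- \frac{1}{293}\right)\right) = - 9 \left(\left(-185\right) \left(- \frac{495}{293}\right)\right) = \left(-9\right) \frac{91575}{293} = - \frac{824175}{293} \approx -2812.9$)
$- a = \left(-1\right) \left(- \frac{824175}{293}\right) = \frac{824175}{293}$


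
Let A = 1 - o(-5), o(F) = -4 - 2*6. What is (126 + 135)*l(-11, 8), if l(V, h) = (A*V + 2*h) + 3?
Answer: -43848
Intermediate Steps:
o(F) = -16 (o(F) = -4 - 12 = -16)
A = 17 (A = 1 - 1*(-16) = 1 + 16 = 17)
l(V, h) = 3 + 2*h + 17*V (l(V, h) = (17*V + 2*h) + 3 = (2*h + 17*V) + 3 = 3 + 2*h + 17*V)
(126 + 135)*l(-11, 8) = (126 + 135)*(3 + 2*8 + 17*(-11)) = 261*(3 + 16 - 187) = 261*(-168) = -43848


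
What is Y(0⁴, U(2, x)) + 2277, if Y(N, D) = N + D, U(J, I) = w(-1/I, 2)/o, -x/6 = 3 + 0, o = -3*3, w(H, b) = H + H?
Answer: 184436/81 ≈ 2277.0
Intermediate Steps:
w(H, b) = 2*H
o = -9
x = -18 (x = -6*(3 + 0) = -6*3 = -18)
U(J, I) = 2/(9*I) (U(J, I) = (2*(-1/I))/(-9) = -2/I*(-⅑) = 2/(9*I))
Y(N, D) = D + N
Y(0⁴, U(2, x)) + 2277 = ((2/9)/(-18) + 0⁴) + 2277 = ((2/9)*(-1/18) + 0) + 2277 = (-1/81 + 0) + 2277 = -1/81 + 2277 = 184436/81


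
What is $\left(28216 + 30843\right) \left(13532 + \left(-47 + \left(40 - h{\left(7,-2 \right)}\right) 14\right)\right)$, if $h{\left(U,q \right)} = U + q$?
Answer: $825349525$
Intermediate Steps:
$\left(28216 + 30843\right) \left(13532 + \left(-47 + \left(40 - h{\left(7,-2 \right)}\right) 14\right)\right) = \left(28216 + 30843\right) \left(13532 - \left(47 - \left(40 - \left(7 - 2\right)\right) 14\right)\right) = 59059 \left(13532 - \left(47 - \left(40 - 5\right) 14\right)\right) = 59059 \left(13532 + \left(-47 + 35 \cdot 14\right)\right) = 59059 \left(13532 + \left(-47 + 490\right)\right) = 59059 \left(13532 + 443\right) = 59059 \cdot 13975 = 825349525$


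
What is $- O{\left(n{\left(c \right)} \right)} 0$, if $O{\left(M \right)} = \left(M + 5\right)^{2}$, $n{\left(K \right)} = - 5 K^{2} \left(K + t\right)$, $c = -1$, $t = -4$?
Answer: $0$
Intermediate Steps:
$n{\left(K \right)} = - 5 K^{2} \left(-4 + K\right)$ ($n{\left(K \right)} = - 5 K^{2} \left(K - 4\right) = - 5 K^{2} \left(-4 + K\right)$)
$O{\left(M \right)} = \left(5 + M\right)^{2}$
$- O{\left(n{\left(c \right)} \right)} 0 = - \left(5 + 5 \left(-1\right)^{2} \left(4 - -1\right)\right)^{2} \cdot 0 = - \left(5 + 5 \cdot 1 \left(4 + 1\right)\right)^{2} \cdot 0 = - \left(5 + 5 \cdot 1 \cdot 5\right)^{2} \cdot 0 = - \left(5 + 25\right)^{2} \cdot 0 = - 30^{2} \cdot 0 = - 900 \cdot 0 = \left(-1\right) 0 = 0$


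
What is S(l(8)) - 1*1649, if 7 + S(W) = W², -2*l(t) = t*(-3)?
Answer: -1512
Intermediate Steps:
l(t) = 3*t/2 (l(t) = -t*(-3)/2 = -(-3)*t/2 = 3*t/2)
S(W) = -7 + W²
S(l(8)) - 1*1649 = (-7 + ((3/2)*8)²) - 1*1649 = (-7 + 12²) - 1649 = (-7 + 144) - 1649 = 137 - 1649 = -1512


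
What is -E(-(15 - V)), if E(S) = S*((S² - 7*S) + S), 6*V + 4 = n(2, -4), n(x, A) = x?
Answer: 135424/27 ≈ 5015.7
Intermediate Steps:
V = -⅓ (V = -⅔ + (⅙)*2 = -⅔ + ⅓ = -⅓ ≈ -0.33333)
E(S) = S*(S² - 6*S)
-E(-(15 - V)) = -(-(15 - 1*(-⅓)))²*(-6 - (15 - 1*(-⅓))) = -(-(15 + ⅓))²*(-6 - (15 + ⅓)) = -(-1*46/3)²*(-6 - 1*46/3) = -(-46/3)²*(-6 - 46/3) = -2116*(-64)/(9*3) = -1*(-135424/27) = 135424/27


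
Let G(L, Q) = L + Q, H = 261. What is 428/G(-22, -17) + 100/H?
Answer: -35936/3393 ≈ -10.591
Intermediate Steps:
428/G(-22, -17) + 100/H = 428/(-22 - 17) + 100/261 = 428/(-39) + 100*(1/261) = 428*(-1/39) + 100/261 = -428/39 + 100/261 = -35936/3393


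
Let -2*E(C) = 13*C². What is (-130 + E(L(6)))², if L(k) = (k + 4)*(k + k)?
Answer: 8785312900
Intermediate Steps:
L(k) = 2*k*(4 + k) (L(k) = (4 + k)*(2*k) = 2*k*(4 + k))
E(C) = -13*C²/2
(-130 + E(L(6)))² = (-130 - 13*144*(4 + 6)²/2)² = (-130 - 13*(2*6*10)²/2)² = (-130 - 13/2*120²)² = (-130 - 13/2*14400)² = (-130 - 93600)² = (-93730)² = 8785312900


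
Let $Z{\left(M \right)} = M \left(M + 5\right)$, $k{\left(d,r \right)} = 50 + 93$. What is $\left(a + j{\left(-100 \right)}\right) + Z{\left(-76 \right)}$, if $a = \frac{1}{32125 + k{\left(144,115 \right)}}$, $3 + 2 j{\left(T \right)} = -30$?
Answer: $\frac{173585707}{32268} \approx 5379.5$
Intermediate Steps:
$k{\left(d,r \right)} = 143$
$Z{\left(M \right)} = M \left(5 + M\right)$
$j{\left(T \right)} = - \frac{33}{2}$ ($j{\left(T \right)} = - \frac{3}{2} + \frac{1}{2} \left(-30\right) = - \frac{3}{2} - 15 = - \frac{33}{2}$)
$a = \frac{1}{32268}$ ($a = \frac{1}{32125 + 143} = \frac{1}{32268} \approx 3.099 \cdot 10^{-5}$)
$\left(a + j{\left(-100 \right)}\right) + Z{\left(-76 \right)} = \left(\frac{1}{32268} - \frac{33}{2}\right) - 76 \left(5 - 76\right) = - \frac{532421}{32268} - -5396 = - \frac{532421}{32268} + 5396 = \frac{173585707}{32268}$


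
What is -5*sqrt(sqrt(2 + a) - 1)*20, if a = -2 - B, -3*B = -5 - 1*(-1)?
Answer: -100*sqrt(-9 + 6*I*sqrt(3))/3 ≈ -51.358 - 112.42*I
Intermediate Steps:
B = 4/3 (B = -(-5 - 1*(-1))/3 = -(-5 + 1)/3 = -1/3*(-4) = 4/3 ≈ 1.3333)
a = -10/3 (a = -2 - 1*4/3 = -2 - 4/3 = -10/3 ≈ -3.3333)
-5*sqrt(sqrt(2 + a) - 1)*20 = -5*sqrt(sqrt(2 - 10/3) - 1)*20 = -5*sqrt(sqrt(-4/3) - 1)*20 = -5*sqrt(2*I*sqrt(3)/3 - 1)*20 = -5*sqrt(-1 + 2*I*sqrt(3)/3)*20 = -100*sqrt(-1 + 2*I*sqrt(3)/3)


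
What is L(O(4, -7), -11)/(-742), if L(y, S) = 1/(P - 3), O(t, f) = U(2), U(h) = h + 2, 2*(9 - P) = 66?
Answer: 1/20034 ≈ 4.9915e-5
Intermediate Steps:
P = -24 (P = 9 - ½*66 = 9 - 33 = -24)
U(h) = 2 + h
O(t, f) = 4 (O(t, f) = 2 + 2 = 4)
L(y, S) = -1/27 (L(y, S) = 1/(-24 - 3) = 1/(-27) = -1/27)
L(O(4, -7), -11)/(-742) = -1/27/(-742) = -1/27*(-1/742) = 1/20034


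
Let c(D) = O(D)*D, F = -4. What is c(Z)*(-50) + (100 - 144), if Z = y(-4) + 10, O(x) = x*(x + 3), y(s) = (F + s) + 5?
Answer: -24544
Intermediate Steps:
y(s) = 1 + s (y(s) = (-4 + s) + 5 = 1 + s)
O(x) = x*(3 + x)
Z = 7 (Z = (1 - 4) + 10 = -3 + 10 = 7)
c(D) = D²*(3 + D) (c(D) = (D*(3 + D))*D = D²*(3 + D))
c(Z)*(-50) + (100 - 144) = (7²*(3 + 7))*(-50) + (100 - 144) = (49*10)*(-50) - 44 = 490*(-50) - 44 = -24500 - 44 = -24544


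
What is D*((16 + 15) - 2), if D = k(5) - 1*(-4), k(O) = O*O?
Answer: 841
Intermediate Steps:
k(O) = O**2
D = 29 (D = 5**2 - 1*(-4) = 25 + 4 = 29)
D*((16 + 15) - 2) = 29*((16 + 15) - 2) = 29*(31 - 2) = 29*29 = 841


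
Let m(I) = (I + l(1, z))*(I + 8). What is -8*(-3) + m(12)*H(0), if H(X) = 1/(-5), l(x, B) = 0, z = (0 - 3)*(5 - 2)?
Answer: -24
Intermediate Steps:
z = -9 (z = -3*3 = -9)
H(X) = -1/5
m(I) = I*(8 + I) (m(I) = (I + 0)*(I + 8) = I*(8 + I))
-8*(-3) + m(12)*H(0) = -8*(-3) + (12*(8 + 12))*(-1/5) = 24 + (12*20)*(-1/5) = 24 + 240*(-1/5) = 24 - 48 = -24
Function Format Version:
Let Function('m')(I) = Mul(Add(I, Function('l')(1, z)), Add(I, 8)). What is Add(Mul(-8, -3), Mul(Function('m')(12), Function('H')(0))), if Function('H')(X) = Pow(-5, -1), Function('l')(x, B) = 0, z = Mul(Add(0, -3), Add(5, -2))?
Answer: -24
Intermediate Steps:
z = -9 (z = Mul(-3, 3) = -9)
Function('H')(X) = Rational(-1, 5)
Function('m')(I) = Mul(I, Add(8, I)) (Function('m')(I) = Mul(Add(I, 0), Add(I, 8)) = Mul(I, Add(8, I)))
Add(Mul(-8, -3), Mul(Function('m')(12), Function('H')(0))) = Add(Mul(-8, -3), Mul(Mul(12, Add(8, 12)), Rational(-1, 5))) = Add(24, Mul(Mul(12, 20), Rational(-1, 5))) = Add(24, Mul(240, Rational(-1, 5))) = Add(24, -48) = -24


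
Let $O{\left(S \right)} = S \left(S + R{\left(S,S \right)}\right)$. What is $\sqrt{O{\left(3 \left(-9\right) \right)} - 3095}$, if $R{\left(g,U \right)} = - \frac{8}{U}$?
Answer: $i \sqrt{2374} \approx 48.724 i$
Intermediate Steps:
$O{\left(S \right)} = S \left(S - \frac{8}{S}\right)$
$\sqrt{O{\left(3 \left(-9\right) \right)} - 3095} = \sqrt{\left(-8 + \left(3 \left(-9\right)\right)^{2}\right) - 3095} = \sqrt{\left(-8 + \left(-27\right)^{2}\right) - 3095} = \sqrt{\left(-8 + 729\right) - 3095} = \sqrt{721 - 3095} = \sqrt{-2374} = i \sqrt{2374}$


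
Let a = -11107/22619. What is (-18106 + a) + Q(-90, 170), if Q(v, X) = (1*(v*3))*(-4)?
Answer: -385122201/22619 ≈ -17027.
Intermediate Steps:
Q(v, X) = -12*v (Q(v, X) = (1*(3*v))*(-4) = (3*v)*(-4) = -12*v)
a = -11107/22619 (a = -11107*1/22619 = -11107/22619 ≈ -0.49105)
(-18106 + a) + Q(-90, 170) = (-18106 - 11107/22619) - 12*(-90) = -409550721/22619 + 1080 = -385122201/22619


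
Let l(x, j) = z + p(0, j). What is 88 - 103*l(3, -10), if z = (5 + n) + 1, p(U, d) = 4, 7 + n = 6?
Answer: -839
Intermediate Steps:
n = -1 (n = -7 + 6 = -1)
z = 5 (z = (5 - 1) + 1 = 4 + 1 = 5)
l(x, j) = 9 (l(x, j) = 5 + 4 = 9)
88 - 103*l(3, -10) = 88 - 103*9 = 88 - 927 = -839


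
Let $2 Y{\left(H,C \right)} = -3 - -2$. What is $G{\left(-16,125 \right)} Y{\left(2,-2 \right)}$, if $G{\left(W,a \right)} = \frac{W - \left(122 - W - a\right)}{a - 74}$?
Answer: $\frac{29}{102} \approx 0.28431$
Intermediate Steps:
$G{\left(W,a \right)} = \frac{-122 + a + 2 W}{-74 + a}$ ($G{\left(W,a \right)} = \frac{W + \left(-122 + W + a\right)}{-74 + a} = \frac{-122 + a + 2 W}{-74 + a}$)
$Y{\left(H,C \right)} = - \frac{1}{2}$ ($Y{\left(H,C \right)} = \frac{-3 - -2}{2} = \frac{-3 + 2}{2} = \frac{1}{2} \left(-1\right) = - \frac{1}{2}$)
$G{\left(-16,125 \right)} Y{\left(2,-2 \right)} = \frac{-122 + 125 + 2 \left(-16\right)}{-74 + 125} \left(- \frac{1}{2}\right) = \frac{-122 + 125 - 32}{51} \left(- \frac{1}{2}\right) = \frac{1}{51} \left(-29\right) \left(- \frac{1}{2}\right) = \left(- \frac{29}{51}\right) \left(- \frac{1}{2}\right) = \frac{29}{102}$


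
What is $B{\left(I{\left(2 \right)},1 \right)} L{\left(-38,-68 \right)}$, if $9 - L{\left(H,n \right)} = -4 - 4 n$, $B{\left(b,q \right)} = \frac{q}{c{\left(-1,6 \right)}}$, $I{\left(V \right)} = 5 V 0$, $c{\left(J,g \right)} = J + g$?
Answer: $- \frac{259}{5} \approx -51.8$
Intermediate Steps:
$I{\left(V \right)} = 0$
$B{\left(b,q \right)} = \frac{q}{5}$ ($B{\left(b,q \right)} = \frac{q}{-1 + 6} = \frac{q}{5}$)
$L{\left(H,n \right)} = 13 + 4 n$ ($L{\left(H,n \right)} = 9 - \left(-4 - 4 n\right) = 9 + \left(4 + 4 n\right) = 13 + 4 n$)
$B{\left(I{\left(2 \right)},1 \right)} L{\left(-38,-68 \right)} = \frac{1}{5} \cdot 1 \left(13 + 4 \left(-68\right)\right) = \frac{13 - 272}{5} = \frac{1}{5} \left(-259\right) = - \frac{259}{5}$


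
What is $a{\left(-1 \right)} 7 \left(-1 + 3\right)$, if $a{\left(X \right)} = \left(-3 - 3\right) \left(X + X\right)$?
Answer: $168$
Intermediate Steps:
$a{\left(X \right)} = - 12 X$ ($a{\left(X \right)} = - 6 \cdot 2 X = - 12 X$)
$a{\left(-1 \right)} 7 \left(-1 + 3\right) = \left(-12\right) \left(-1\right) 7 \left(-1 + 3\right) = 12 \cdot 7 \cdot 2 = 84 \cdot 2 = 168$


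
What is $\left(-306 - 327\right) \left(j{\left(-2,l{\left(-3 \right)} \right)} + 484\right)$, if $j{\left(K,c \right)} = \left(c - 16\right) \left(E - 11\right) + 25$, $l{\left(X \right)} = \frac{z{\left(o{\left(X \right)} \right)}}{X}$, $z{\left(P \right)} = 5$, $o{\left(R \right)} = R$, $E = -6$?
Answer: $-512308$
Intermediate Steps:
$l{\left(X \right)} = \frac{5}{X}$
$j{\left(K,c \right)} = 297 - 17 c$ ($j{\left(K,c \right)} = \left(c - 16\right) \left(-6 - 11\right) + 25 = \left(-16 + c\right) \left(-17\right) + 25 = \left(272 - 17 c\right) + 25 = 297 - 17 c$)
$\left(-306 - 327\right) \left(j{\left(-2,l{\left(-3 \right)} \right)} + 484\right) = \left(-306 - 327\right) \left(\left(297 - 17 \frac{5}{-3}\right) + 484\right) = - 633 \left(\left(297 - 17 \cdot 5 \left(- \frac{1}{3}\right)\right) + 484\right) = - 633 \left(\left(297 - - \frac{85}{3}\right) + 484\right) = - 633 \left(\left(297 + \frac{85}{3}\right) + 484\right) = - 633 \left(\frac{976}{3} + 484\right) = \left(-633\right) \frac{2428}{3} = -512308$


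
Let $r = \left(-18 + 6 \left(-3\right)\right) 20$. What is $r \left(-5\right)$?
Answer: $3600$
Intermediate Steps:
$r = -720$ ($r = \left(-18 - 18\right) 20 = \left(-36\right) 20 = -720$)
$r \left(-5\right) = \left(-720\right) \left(-5\right) = 3600$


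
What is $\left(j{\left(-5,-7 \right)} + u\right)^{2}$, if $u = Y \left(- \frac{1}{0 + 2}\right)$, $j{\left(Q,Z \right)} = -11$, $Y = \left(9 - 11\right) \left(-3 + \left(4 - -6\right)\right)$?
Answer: $16$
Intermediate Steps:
$Y = -14$ ($Y = - 2 \left(-3 + \left(4 + 6\right)\right) = - 2 \left(-3 + 10\right) = \left(-2\right) 7 = -14$)
$u = 7$ ($u = - 14 \left(- \frac{1}{0 + 2}\right) = - 14 \left(- \frac{1}{2}\right) = - 14 \left(\left(-1\right) \frac{1}{2}\right) = \left(-14\right) \left(- \frac{1}{2}\right) = 7$)
$\left(j{\left(-5,-7 \right)} + u\right)^{2} = \left(-11 + 7\right)^{2} = \left(-4\right)^{2} = 16$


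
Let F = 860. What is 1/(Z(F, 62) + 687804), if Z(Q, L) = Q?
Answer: 1/688664 ≈ 1.4521e-6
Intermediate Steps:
1/(Z(F, 62) + 687804) = 1/(860 + 687804) = 1/688664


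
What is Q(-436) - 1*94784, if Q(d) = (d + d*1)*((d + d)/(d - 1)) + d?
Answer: -42371524/437 ≈ -96960.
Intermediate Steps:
Q(d) = d + 4*d²/(-1 + d) (Q(d) = (d + d)*((2*d)/(-1 + d)) + d = (2*d)*(2*d/(-1 + d)) + d = 4*d²/(-1 + d) + d = d + 4*d²/(-1 + d))
Q(-436) - 1*94784 = -436*(-1 + 5*(-436))/(-1 - 436) - 1*94784 = -436*(-1 - 2180)/(-437) - 94784 = -436*(-1/437)*(-2181) - 94784 = -950916/437 - 94784 = -42371524/437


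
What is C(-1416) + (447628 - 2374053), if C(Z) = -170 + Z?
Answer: -1928011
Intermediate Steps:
C(-1416) + (447628 - 2374053) = (-170 - 1416) + (447628 - 2374053) = -1586 - 1926425 = -1928011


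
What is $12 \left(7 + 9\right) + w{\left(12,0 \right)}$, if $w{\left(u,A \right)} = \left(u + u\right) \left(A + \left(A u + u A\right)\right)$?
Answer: $192$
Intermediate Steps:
$w{\left(u,A \right)} = 2 u \left(A + 2 A u\right)$ ($w{\left(u,A \right)} = 2 u \left(A + \left(A u + A u\right)\right) = 2 u \left(A + 2 A u\right)$)
$12 \left(7 + 9\right) + w{\left(12,0 \right)} = 12 \left(7 + 9\right) + 2 \cdot 0 \cdot 12 \left(1 + 2 \cdot 12\right) = 12 \cdot 16 + 2 \cdot 0 \cdot 12 \left(1 + 24\right) = 192 + 2 \cdot 0 \cdot 12 \cdot 25 = 192 + 0 = 192$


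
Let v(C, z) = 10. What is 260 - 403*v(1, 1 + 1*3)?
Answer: -3770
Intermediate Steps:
260 - 403*v(1, 1 + 1*3) = 260 - 403*10 = 260 - 4030 = -3770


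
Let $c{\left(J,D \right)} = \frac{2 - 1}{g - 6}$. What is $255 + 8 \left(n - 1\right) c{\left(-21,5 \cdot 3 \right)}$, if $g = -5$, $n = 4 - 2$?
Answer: $\frac{2797}{11} \approx 254.27$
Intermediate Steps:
$n = 2$
$c{\left(J,D \right)} = - \frac{1}{11}$ ($c{\left(J,D \right)} = \frac{2 - 1}{-5 - 6} = 1 \frac{1}{-11} = 1 \left(- \frac{1}{11}\right) = - \frac{1}{11}$)
$255 + 8 \left(n - 1\right) c{\left(-21,5 \cdot 3 \right)} = 255 + 8 \left(2 - 1\right) \left(- \frac{1}{11}\right) = 255 + 8 \cdot 1 \left(- \frac{1}{11}\right) = 255 + 8 \left(- \frac{1}{11}\right) = 255 - \frac{8}{11} = \frac{2797}{11}$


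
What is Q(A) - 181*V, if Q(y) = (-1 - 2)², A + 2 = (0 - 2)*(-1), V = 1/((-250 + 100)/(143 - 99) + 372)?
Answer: 68999/8109 ≈ 8.5089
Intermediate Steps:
V = 22/8109 (V = 1/(-150/44 + 372) = 1/(-150*1/44 + 372) = 1/(-75/22 + 372) = 1/(8109/22) = 22/8109 ≈ 0.0027130)
A = 0 (A = -2 + (0 - 2)*(-1) = -2 - 2*(-1) = -2 + 2 = 0)
Q(y) = 9 (Q(y) = (-3)² = 9)
Q(A) - 181*V = 9 - 181*22/8109 = 9 - 3982/8109 = 68999/8109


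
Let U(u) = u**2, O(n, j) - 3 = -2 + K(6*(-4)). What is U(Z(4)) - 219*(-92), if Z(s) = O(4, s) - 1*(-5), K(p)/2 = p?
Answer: 21912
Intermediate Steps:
K(p) = 2*p
O(n, j) = -47 (O(n, j) = 3 + (-2 + 2*(6*(-4))) = 3 + (-2 + 2*(-24)) = 3 + (-2 - 48) = 3 - 50 = -47)
Z(s) = -42 (Z(s) = -47 - 1*(-5) = -47 + 5 = -42)
U(Z(4)) - 219*(-92) = (-42)**2 - 219*(-92) = 1764 + 20148 = 21912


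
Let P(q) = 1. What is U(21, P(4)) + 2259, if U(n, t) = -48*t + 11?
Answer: 2222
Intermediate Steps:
U(n, t) = 11 - 48*t
U(21, P(4)) + 2259 = (11 - 48*1) + 2259 = (11 - 48) + 2259 = -37 + 2259 = 2222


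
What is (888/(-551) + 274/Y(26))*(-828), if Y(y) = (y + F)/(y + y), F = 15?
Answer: -6470190720/22591 ≈ -2.8641e+5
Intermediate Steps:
Y(y) = (15 + y)/(2*y) (Y(y) = (y + 15)/(y + y) = (15 + y)/((2*y)) = (15 + y)*(1/(2*y)) = (15 + y)/(2*y))
(888/(-551) + 274/Y(26))*(-828) = (888/(-551) + 274/(((½)*(15 + 26)/26)))*(-828) = (888*(-1/551) + 274/(((½)*(1/26)*41)))*(-828) = (-888/551 + 274/(41/52))*(-828) = (-888/551 + 274*(52/41))*(-828) = (-888/551 + 14248/41)*(-828) = (7814240/22591)*(-828) = -6470190720/22591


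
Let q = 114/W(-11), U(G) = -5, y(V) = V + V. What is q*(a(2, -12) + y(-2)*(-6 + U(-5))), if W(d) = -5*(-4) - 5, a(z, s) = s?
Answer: 1216/5 ≈ 243.20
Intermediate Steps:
y(V) = 2*V
W(d) = 15 (W(d) = 20 - 5 = 15)
q = 38/5 (q = 114/15 = 114*(1/15) = 38/5 ≈ 7.6000)
q*(a(2, -12) + y(-2)*(-6 + U(-5))) = 38*(-12 + (2*(-2))*(-6 - 5))/5 = 38*(-12 - 4*(-11))/5 = 38*(-12 + 44)/5 = (38/5)*32 = 1216/5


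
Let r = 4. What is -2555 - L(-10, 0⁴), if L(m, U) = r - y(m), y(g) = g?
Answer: -2569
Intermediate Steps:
L(m, U) = 4 - m
-2555 - L(-10, 0⁴) = -2555 - (4 - 1*(-10)) = -2555 - (4 + 10) = -2555 - 1*14 = -2555 - 14 = -2569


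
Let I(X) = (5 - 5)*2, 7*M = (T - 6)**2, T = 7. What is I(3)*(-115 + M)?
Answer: 0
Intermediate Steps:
M = 1/7 (M = (7 - 6)**2/7 = (1/7)*1**2 = (1/7)*1 = 1/7 ≈ 0.14286)
I(X) = 0 (I(X) = 0*2 = 0)
I(3)*(-115 + M) = 0*(-115 + 1/7) = 0*(-804/7) = 0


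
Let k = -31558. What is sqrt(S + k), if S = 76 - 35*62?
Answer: 2*I*sqrt(8413) ≈ 183.44*I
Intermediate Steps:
S = -2094 (S = 76 - 2170 = -2094)
sqrt(S + k) = sqrt(-2094 - 31558) = sqrt(-33652) = 2*I*sqrt(8413)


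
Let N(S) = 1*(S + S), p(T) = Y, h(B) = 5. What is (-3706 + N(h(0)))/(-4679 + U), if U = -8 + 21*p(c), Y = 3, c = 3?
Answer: 231/289 ≈ 0.79931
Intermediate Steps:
p(T) = 3
N(S) = 2*S (N(S) = 1*(2*S) = 2*S)
U = 55 (U = -8 + 21*3 = -8 + 63 = 55)
(-3706 + N(h(0)))/(-4679 + U) = (-3706 + 2*5)/(-4679 + 55) = (-3706 + 10)/(-4624) = -3696*(-1/4624) = 231/289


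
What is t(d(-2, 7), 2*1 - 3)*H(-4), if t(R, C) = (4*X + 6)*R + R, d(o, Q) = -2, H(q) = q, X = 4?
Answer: 184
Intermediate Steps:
t(R, C) = 23*R (t(R, C) = (4*4 + 6)*R + R = (16 + 6)*R + R = 22*R + R = 23*R)
t(d(-2, 7), 2*1 - 3)*H(-4) = (23*(-2))*(-4) = -46*(-4) = 184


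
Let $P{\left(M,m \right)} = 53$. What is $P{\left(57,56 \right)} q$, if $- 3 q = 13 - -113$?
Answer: $-2226$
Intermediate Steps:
$q = -42$ ($q = - \frac{13 - -113}{3} = - \frac{13 + 113}{3} = \left(- \frac{1}{3}\right) 126 = -42$)
$P{\left(57,56 \right)} q = 53 \left(-42\right) = -2226$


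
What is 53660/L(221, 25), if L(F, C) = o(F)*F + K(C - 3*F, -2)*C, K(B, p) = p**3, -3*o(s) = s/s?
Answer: -160980/821 ≈ -196.08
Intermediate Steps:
o(s) = -1/3 (o(s) = -s/(3*s) = -1/3*1 = -1/3)
L(F, C) = -8*C - F/3 (L(F, C) = -F/3 + (-2)**3*C = -F/3 - 8*C = -8*C - F/3)
53660/L(221, 25) = 53660/(-8*25 - 1/3*221) = 53660/(-200 - 221/3) = 53660/(-821/3) = 53660*(-3/821) = -160980/821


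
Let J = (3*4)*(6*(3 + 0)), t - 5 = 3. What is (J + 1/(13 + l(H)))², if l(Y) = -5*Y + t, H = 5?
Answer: 744769/16 ≈ 46548.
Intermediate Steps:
t = 8 (t = 5 + 3 = 8)
l(Y) = 8 - 5*Y (l(Y) = -5*Y + 8 = 8 - 5*Y)
J = 216 (J = 12*(6*3) = 12*18 = 216)
(J + 1/(13 + l(H)))² = (216 + 1/(13 + (8 - 5*5)))² = (216 + 1/(13 + (8 - 25)))² = (216 + 1/(13 - 17))² = (216 + 1/(-4))² = (216 - ¼)² = (863/4)² = 744769/16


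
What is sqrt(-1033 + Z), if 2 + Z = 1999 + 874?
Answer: sqrt(1838) ≈ 42.872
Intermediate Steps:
Z = 2871 (Z = -2 + (1999 + 874) = -2 + 2873 = 2871)
sqrt(-1033 + Z) = sqrt(-1033 + 2871) = sqrt(1838)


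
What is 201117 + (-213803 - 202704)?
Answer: -215390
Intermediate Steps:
201117 + (-213803 - 202704) = 201117 - 416507 = -215390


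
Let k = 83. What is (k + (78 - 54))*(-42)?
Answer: -4494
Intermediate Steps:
(k + (78 - 54))*(-42) = (83 + (78 - 54))*(-42) = (83 + 24)*(-42) = 107*(-42) = -4494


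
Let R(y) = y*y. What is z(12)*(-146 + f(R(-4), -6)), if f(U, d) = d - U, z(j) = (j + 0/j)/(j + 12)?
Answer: -84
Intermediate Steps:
R(y) = y²
z(j) = j/(12 + j) (z(j) = (j + 0)/(12 + j) = j/(12 + j))
z(12)*(-146 + f(R(-4), -6)) = (12/(12 + 12))*(-146 + (-6 - 1*(-4)²)) = (12/24)*(-146 + (-6 - 1*16)) = (12*(1/24))*(-146 + (-6 - 16)) = (-146 - 22)/2 = (½)*(-168) = -84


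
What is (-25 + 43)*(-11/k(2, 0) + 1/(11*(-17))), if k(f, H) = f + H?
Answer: -18531/187 ≈ -99.096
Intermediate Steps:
k(f, H) = H + f
(-25 + 43)*(-11/k(2, 0) + 1/(11*(-17))) = (-25 + 43)*(-11/(0 + 2) + 1/(11*(-17))) = 18*(-11/2 + (1/11)*(-1/17)) = 18*(-11*½ - 1/187) = 18*(-11/2 - 1/187) = 18*(-2059/374) = -18531/187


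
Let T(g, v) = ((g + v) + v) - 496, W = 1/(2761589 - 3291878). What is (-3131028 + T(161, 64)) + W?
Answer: -1660459476916/530289 ≈ -3.1312e+6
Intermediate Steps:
W = -1/530289 (W = 1/(-530289) = -1/530289 ≈ -1.8858e-6)
T(g, v) = -496 + g + 2*v (T(g, v) = (g + 2*v) - 496 = -496 + g + 2*v)
(-3131028 + T(161, 64)) + W = (-3131028 + (-496 + 161 + 2*64)) - 1/530289 = (-3131028 + (-496 + 161 + 128)) - 1/530289 = (-3131028 - 207) - 1/530289 = -3131235 - 1/530289 = -1660459476916/530289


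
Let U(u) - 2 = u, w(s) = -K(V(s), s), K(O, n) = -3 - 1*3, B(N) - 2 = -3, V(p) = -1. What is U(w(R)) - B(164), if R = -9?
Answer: 9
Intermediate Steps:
B(N) = -1 (B(N) = 2 - 3 = -1)
K(O, n) = -6 (K(O, n) = -3 - 3 = -6)
w(s) = 6 (w(s) = -1*(-6) = 6)
U(u) = 2 + u
U(w(R)) - B(164) = (2 + 6) - 1*(-1) = 8 + 1 = 9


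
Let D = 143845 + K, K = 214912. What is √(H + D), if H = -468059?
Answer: I*√109302 ≈ 330.61*I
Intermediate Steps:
D = 358757 (D = 143845 + 214912 = 358757)
√(H + D) = √(-468059 + 358757) = √(-109302) = I*√109302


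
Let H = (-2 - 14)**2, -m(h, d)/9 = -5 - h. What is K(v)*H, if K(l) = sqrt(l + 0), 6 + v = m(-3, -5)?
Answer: 512*sqrt(3) ≈ 886.81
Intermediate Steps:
m(h, d) = 45 + 9*h (m(h, d) = -9*(-5 - h) = 45 + 9*h)
H = 256 (H = (-16)**2 = 256)
v = 12 (v = -6 + (45 + 9*(-3)) = -6 + (45 - 27) = -6 + 18 = 12)
K(l) = sqrt(l)
K(v)*H = sqrt(12)*256 = (2*sqrt(3))*256 = 512*sqrt(3)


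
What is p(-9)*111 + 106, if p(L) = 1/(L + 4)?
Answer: 419/5 ≈ 83.800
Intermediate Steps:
p(L) = 1/(4 + L)
p(-9)*111 + 106 = 111/(4 - 9) + 106 = 111/(-5) + 106 = -⅕*111 + 106 = -111/5 + 106 = 419/5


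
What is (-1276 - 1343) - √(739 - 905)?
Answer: -2619 - I*√166 ≈ -2619.0 - 12.884*I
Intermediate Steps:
(-1276 - 1343) - √(739 - 905) = -2619 - √(-166) = -2619 - I*√166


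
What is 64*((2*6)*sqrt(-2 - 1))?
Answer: 768*I*sqrt(3) ≈ 1330.2*I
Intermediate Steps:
64*((2*6)*sqrt(-2 - 1)) = 64*(12*sqrt(-3)) = 64*(12*(I*sqrt(3))) = 64*(12*I*sqrt(3)) = 768*I*sqrt(3)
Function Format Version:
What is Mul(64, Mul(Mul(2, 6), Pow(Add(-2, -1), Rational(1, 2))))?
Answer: Mul(768, I, Pow(3, Rational(1, 2))) ≈ Mul(1330.2, I)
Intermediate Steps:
Mul(64, Mul(Mul(2, 6), Pow(Add(-2, -1), Rational(1, 2)))) = Mul(64, Mul(12, Pow(-3, Rational(1, 2)))) = Mul(64, Mul(12, Mul(I, Pow(3, Rational(1, 2))))) = Mul(64, Mul(12, I, Pow(3, Rational(1, 2)))) = Mul(768, I, Pow(3, Rational(1, 2)))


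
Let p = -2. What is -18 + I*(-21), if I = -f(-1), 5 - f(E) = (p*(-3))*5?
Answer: -543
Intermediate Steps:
f(E) = -25 (f(E) = 5 - (-2*(-3))*5 = 5 - 6*5 = 5 - 1*30 = 5 - 30 = -25)
I = 25 (I = -1*(-25) = 25)
-18 + I*(-21) = -18 + 25*(-21) = -18 - 525 = -543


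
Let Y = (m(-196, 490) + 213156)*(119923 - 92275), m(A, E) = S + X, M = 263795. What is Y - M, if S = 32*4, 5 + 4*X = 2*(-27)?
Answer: 5896204429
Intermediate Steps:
X = -59/4 (X = -5/4 + (2*(-27))/4 = -5/4 + (1/4)*(-54) = -5/4 - 27/2 = -59/4 ≈ -14.750)
S = 128
m(A, E) = 453/4 (m(A, E) = 128 - 59/4 = 453/4)
Y = 5896468224 (Y = (453/4 + 213156)*(119923 - 92275) = (853077/4)*27648 = 5896468224)
Y - M = 5896468224 - 1*263795 = 5896468224 - 263795 = 5896204429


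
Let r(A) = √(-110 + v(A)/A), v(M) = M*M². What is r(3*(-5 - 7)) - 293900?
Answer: -293900 + √1186 ≈ -2.9387e+5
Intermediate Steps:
v(M) = M³
r(A) = √(-110 + A²) (r(A) = √(-110 + A³/A) = √(-110 + A²))
r(3*(-5 - 7)) - 293900 = √(-110 + (3*(-5 - 7))²) - 293900 = √(-110 + (3*(-12))²) - 293900 = √(-110 + (-36)²) - 293900 = √(-110 + 1296) - 293900 = √1186 - 293900 = -293900 + √1186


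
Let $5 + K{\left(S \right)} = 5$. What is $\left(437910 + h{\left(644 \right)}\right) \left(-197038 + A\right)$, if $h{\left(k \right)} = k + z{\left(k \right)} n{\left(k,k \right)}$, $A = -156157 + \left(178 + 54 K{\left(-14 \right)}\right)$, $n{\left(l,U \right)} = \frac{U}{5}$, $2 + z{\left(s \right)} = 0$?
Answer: $- \frac{773630401194}{5} \approx -1.5473 \cdot 10^{11}$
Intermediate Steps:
$K{\left(S \right)} = 0$ ($K{\left(S \right)} = -5 + 5 = 0$)
$z{\left(s \right)} = -2$ ($z{\left(s \right)} = -2 + 0 = -2$)
$n{\left(l,U \right)} = \frac{U}{5}$ ($n{\left(l,U \right)} = U \frac{1}{5} = \frac{U}{5}$)
$A = -155979$ ($A = -156157 + \left(178 + 54 \cdot 0\right) = -156157 + \left(178 + 0\right) = -156157 + 178 = -155979$)
$h{\left(k \right)} = \frac{3 k}{5}$ ($h{\left(k \right)} = k - 2 \frac{k}{5} = k - \frac{2 k}{5} = \frac{3 k}{5}$)
$\left(437910 + h{\left(644 \right)}\right) \left(-197038 + A\right) = \left(437910 + \frac{3}{5} \cdot 644\right) \left(-197038 - 155979\right) = \left(437910 + \frac{1932}{5}\right) \left(-353017\right) = \frac{2191482}{5} \left(-353017\right) = - \frac{773630401194}{5}$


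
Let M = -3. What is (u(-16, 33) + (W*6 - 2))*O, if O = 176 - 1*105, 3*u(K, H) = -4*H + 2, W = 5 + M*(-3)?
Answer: 8236/3 ≈ 2745.3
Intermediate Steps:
W = 14 (W = 5 - 3*(-3) = 5 + 9 = 14)
u(K, H) = ⅔ - 4*H/3 (u(K, H) = (-4*H + 2)/3 = (2 - 4*H)/3 = ⅔ - 4*H/3)
O = 71 (O = 176 - 105 = 71)
(u(-16, 33) + (W*6 - 2))*O = ((⅔ - 4/3*33) + (14*6 - 2))*71 = ((⅔ - 44) + (84 - 2))*71 = (-130/3 + 82)*71 = (116/3)*71 = 8236/3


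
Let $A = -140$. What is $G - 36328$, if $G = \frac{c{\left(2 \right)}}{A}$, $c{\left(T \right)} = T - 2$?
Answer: $-36328$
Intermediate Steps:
$c{\left(T \right)} = -2 + T$
$G = 0$ ($G = \frac{-2 + 2}{-140} = 0 \left(- \frac{1}{140}\right) = 0$)
$G - 36328 = 0 - 36328 = -36328$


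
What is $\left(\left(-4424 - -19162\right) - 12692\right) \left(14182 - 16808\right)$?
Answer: $-5372796$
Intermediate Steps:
$\left(\left(-4424 - -19162\right) - 12692\right) \left(14182 - 16808\right) = \left(\left(-4424 + 19162\right) - 12692\right) \left(-2626\right) = \left(14738 - 12692\right) \left(-2626\right) = 2046 \left(-2626\right) = -5372796$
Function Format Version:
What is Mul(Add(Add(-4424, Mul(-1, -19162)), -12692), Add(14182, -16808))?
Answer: -5372796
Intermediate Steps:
Mul(Add(Add(-4424, Mul(-1, -19162)), -12692), Add(14182, -16808)) = Mul(Add(Add(-4424, 19162), -12692), -2626) = Mul(Add(14738, -12692), -2626) = Mul(2046, -2626) = -5372796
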